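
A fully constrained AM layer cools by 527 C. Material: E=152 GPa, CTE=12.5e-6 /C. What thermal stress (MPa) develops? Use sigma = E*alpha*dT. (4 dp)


sigma = 152*1000 * 12.5e-6 * 527 = 1001.3 MPa


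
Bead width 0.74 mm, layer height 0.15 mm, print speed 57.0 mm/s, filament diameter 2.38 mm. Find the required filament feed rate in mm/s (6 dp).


Q = 0.74 * 0.15 * 57.0 = 6.327 mm^3/s
A_fil = pi*(2.38/2)^2 = 4.44880936 mm^2
v_feed = 6.327 / 4.44880936 = 1.422178 mm/s


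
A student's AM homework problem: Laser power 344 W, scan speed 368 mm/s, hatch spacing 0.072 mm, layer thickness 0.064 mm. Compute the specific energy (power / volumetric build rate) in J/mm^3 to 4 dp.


Build rate = 368 * 0.072 * 0.064 = 1.695744 mm^3/s
SE = 344 / 1.695744 = 202.8608 J/mm^3


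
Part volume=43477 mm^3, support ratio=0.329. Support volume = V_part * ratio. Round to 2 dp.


V_support = 43477 * 0.329 = 14303.93 mm^3


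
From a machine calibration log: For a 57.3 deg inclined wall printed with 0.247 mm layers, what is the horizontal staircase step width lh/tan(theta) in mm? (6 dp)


step = 0.247 / tan(57.3) = 0.158571 mm


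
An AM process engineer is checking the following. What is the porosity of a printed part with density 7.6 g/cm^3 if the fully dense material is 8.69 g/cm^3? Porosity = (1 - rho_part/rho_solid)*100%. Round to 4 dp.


Porosity = (1-7.6/8.69)*100 = 12.5432 %


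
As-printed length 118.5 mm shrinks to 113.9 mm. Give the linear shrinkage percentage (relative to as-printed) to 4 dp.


Shrinkage = ((118.5-113.9)/118.5)*100 = 3.8819 %


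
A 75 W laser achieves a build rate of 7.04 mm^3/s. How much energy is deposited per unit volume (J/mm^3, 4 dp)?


SE = 75 / 7.04 = 10.6534 J/mm^3


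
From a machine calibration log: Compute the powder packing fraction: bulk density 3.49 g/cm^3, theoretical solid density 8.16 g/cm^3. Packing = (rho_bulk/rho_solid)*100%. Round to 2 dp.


Packing = (3.49/8.16)*100 = 42.77 %


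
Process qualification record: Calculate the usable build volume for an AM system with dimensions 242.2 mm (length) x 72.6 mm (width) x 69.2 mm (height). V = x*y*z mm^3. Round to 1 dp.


V = 242.2 * 72.6 * 69.2 = 1216793.4 mm^3


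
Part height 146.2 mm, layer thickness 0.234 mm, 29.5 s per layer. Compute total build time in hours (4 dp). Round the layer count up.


Layers = ceil(146.2/0.234) = 625
t = 625 * 29.5 / 3600 = 5.1215 hrs


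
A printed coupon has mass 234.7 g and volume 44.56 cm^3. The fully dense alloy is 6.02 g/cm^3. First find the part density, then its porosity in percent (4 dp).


rho_part = 234.7 / 44.56 = 5.26705566 g/cm^3
Porosity = (1 - 5.26705566/6.02)*100 = 12.5074 %


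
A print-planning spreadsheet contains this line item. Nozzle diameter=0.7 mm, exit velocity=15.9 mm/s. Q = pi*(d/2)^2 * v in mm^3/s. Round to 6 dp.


A = pi*(0.7/2)^2 = 0.3848451 mm^2
Q = 0.3848451 * 15.9 = 6.119037 mm^3/s


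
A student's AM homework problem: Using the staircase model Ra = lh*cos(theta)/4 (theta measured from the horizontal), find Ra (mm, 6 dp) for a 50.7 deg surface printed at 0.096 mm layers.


Ra = 0.096 * cos(50.7) / 4 = 0.015201 mm


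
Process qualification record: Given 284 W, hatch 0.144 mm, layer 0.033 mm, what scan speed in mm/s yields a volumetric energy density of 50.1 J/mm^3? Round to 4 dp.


v = 284 / (50.1*0.144*0.033) = 1192.9004 mm/s


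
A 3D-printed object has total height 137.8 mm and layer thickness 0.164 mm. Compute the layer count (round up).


Layers = ceil(137.8/0.164) = 841


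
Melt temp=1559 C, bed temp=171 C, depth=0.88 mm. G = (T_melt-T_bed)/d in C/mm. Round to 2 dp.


G = (1559-171)/0.88 = 1577.27 C/mm


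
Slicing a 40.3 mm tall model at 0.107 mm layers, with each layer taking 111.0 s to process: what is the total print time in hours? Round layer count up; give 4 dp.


Layers = ceil(40.3/0.107) = 377
t = 377 * 111.0 / 3600 = 11.6242 hrs


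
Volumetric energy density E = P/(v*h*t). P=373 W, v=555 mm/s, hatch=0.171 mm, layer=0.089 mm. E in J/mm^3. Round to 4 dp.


E = 373 / (555*0.171*0.089) = 44.1601 J/mm^3


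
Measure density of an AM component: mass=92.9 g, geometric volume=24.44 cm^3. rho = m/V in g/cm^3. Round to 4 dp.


rho = 92.9 / 24.44 = 3.8011 g/cm^3


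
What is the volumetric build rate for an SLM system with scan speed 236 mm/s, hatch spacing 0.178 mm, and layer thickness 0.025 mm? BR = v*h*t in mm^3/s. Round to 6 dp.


Rate = 236 * 0.178 * 0.025 = 1.0502 mm^3/s


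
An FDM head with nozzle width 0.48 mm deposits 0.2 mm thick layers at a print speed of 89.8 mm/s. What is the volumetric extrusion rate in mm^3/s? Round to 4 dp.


Rate = 0.48 * 0.2 * 89.8 = 8.6208 mm^3/s


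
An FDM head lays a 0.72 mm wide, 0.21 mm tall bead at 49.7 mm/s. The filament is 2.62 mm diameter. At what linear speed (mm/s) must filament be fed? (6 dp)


Q = 0.72 * 0.21 * 49.7 = 7.51464 mm^3/s
A_fil = pi*(2.62/2)^2 = 5.39128715 mm^2
v_feed = 7.51464 / 5.39128715 = 1.393849 mm/s


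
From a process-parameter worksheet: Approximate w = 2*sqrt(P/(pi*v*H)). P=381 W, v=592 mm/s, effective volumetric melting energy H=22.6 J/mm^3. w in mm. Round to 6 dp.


w = 2*sqrt(381/(pi*592*22.6)) = 0.190416 mm


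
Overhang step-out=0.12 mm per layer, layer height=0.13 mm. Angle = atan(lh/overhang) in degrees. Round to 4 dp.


angle = atan(0.13/0.12) = 47.2906 degrees


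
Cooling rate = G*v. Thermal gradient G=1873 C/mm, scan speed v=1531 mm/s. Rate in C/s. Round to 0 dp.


CR = 1873 * 1531 = 2867563 C/s


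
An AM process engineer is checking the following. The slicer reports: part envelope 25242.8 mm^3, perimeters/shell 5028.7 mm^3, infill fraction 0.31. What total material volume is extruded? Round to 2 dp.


V_infill = (25242.8 - 5028.7) * 0.31 = 6266.37
V_total = 5028.7 + 6266.37 = 11295.07 mm^3


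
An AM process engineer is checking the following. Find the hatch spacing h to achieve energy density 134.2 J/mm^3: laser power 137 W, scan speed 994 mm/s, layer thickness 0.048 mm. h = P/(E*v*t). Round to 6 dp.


h = 137 / (134.2*994*0.048) = 0.021396 mm


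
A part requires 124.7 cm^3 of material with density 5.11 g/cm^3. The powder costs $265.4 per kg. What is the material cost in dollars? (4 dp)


Mass = 124.7*5.11/1000 = 0.637217 kg
Cost = 0.637217 * 265.4 = 169.1174 $


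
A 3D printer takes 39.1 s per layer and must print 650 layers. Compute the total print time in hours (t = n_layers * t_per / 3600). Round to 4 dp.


t = 650 * 39.1 / 3600 = 7.0597 hrs


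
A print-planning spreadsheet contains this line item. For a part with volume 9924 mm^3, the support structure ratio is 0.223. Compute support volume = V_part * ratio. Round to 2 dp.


V_support = 9924 * 0.223 = 2213.05 mm^3


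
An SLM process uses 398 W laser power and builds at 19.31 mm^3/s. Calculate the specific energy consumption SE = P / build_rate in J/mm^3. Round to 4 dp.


SE = 398 / 19.31 = 20.6111 J/mm^3


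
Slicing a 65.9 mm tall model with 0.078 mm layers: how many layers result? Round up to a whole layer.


Layers = ceil(65.9/0.078) = 845


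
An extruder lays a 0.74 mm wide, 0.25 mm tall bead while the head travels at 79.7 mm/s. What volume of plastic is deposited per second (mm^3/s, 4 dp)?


Rate = 0.74 * 0.25 * 79.7 = 14.7445 mm^3/s


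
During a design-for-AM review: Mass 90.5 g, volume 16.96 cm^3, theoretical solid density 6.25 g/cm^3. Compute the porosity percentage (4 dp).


rho_part = 90.5 / 16.96 = 5.33608491 g/cm^3
Porosity = (1 - 5.33608491/6.25)*100 = 14.6226 %


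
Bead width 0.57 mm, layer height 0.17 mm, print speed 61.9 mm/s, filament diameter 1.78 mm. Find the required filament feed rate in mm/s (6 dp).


Q = 0.57 * 0.17 * 61.9 = 5.99811 mm^3/s
A_fil = pi*(1.78/2)^2 = 2.48845554 mm^2
v_feed = 5.99811 / 2.48845554 = 2.410375 mm/s


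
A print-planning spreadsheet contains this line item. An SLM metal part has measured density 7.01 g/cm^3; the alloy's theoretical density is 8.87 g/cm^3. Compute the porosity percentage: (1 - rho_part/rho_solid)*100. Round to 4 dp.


Porosity = (1-7.01/8.87)*100 = 20.9696 %


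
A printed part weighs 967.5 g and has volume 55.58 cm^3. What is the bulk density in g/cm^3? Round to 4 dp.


rho = 967.5 / 55.58 = 17.4073 g/cm^3


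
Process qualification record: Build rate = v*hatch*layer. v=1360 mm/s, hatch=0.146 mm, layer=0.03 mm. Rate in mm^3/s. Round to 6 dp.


Rate = 1360 * 0.146 * 0.03 = 5.9568 mm^3/s


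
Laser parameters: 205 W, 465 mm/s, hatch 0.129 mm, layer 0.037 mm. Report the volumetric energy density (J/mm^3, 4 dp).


E = 205 / (465*0.129*0.037) = 92.3654 J/mm^3


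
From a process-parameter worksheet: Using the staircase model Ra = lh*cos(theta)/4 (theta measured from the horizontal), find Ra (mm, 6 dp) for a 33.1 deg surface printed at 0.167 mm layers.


Ra = 0.167 * cos(33.1) / 4 = 0.034975 mm


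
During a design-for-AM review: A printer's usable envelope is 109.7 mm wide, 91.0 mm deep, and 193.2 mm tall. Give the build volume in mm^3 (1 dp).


V = 109.7 * 91.0 * 193.2 = 1928657.6 mm^3


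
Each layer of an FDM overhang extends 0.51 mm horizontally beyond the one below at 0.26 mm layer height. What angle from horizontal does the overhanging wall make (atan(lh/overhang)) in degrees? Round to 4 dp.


angle = atan(0.26/0.51) = 27.0127 degrees


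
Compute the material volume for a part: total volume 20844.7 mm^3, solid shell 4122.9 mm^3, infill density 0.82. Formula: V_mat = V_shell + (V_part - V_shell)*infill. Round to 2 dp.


V_infill = (20844.7 - 4122.9) * 0.82 = 13711.88
V_total = 4122.9 + 13711.88 = 17834.78 mm^3


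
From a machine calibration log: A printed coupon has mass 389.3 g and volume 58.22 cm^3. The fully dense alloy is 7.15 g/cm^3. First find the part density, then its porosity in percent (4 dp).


rho_part = 389.3 / 58.22 = 6.6867056 g/cm^3
Porosity = (1 - 6.6867056/7.15)*100 = 6.4796 %


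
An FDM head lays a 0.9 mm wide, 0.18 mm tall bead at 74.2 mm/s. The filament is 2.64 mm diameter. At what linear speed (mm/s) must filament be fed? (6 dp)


Q = 0.9 * 0.18 * 74.2 = 12.0204 mm^3/s
A_fil = pi*(2.64/2)^2 = 5.47391104 mm^2
v_feed = 12.0204 / 5.47391104 = 2.195944 mm/s


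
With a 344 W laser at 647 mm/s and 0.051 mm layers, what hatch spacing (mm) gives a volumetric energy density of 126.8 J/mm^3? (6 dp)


h = 344 / (126.8*647*0.051) = 0.082218 mm


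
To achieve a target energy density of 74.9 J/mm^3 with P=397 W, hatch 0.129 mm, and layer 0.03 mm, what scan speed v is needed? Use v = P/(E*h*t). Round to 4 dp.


v = 397 / (74.9*0.129*0.03) = 1369.6125 mm/s


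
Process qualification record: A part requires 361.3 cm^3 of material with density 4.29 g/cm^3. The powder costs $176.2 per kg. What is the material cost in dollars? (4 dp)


Mass = 361.3*4.29/1000 = 1.549977 kg
Cost = 1.549977 * 176.2 = 273.1059 $


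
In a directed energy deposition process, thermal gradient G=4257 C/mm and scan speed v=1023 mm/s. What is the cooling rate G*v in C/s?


CR = 4257 * 1023 = 4354911 C/s


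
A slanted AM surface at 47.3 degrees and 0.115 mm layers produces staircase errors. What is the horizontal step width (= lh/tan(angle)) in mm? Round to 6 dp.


step = 0.115 / tan(47.3) = 0.106119 mm


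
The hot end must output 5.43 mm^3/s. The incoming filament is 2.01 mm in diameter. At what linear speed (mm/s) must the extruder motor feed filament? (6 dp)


A = pi*(2.01/2)^2 = 3.173087
v = 5.43 / 3.173087 = 1.711267 mm/s


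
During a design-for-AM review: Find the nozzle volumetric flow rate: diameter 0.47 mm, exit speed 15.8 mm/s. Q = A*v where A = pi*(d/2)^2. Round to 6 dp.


A = pi*(0.47/2)^2 = 0.17349445 mm^2
Q = 0.17349445 * 15.8 = 2.741212 mm^3/s


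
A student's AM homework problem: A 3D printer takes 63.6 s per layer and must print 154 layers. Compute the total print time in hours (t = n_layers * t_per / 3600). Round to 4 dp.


t = 154 * 63.6 / 3600 = 2.7207 hrs


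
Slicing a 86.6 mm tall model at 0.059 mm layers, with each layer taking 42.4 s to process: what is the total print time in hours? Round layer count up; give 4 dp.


Layers = ceil(86.6/0.059) = 1468
t = 1468 * 42.4 / 3600 = 17.2898 hrs


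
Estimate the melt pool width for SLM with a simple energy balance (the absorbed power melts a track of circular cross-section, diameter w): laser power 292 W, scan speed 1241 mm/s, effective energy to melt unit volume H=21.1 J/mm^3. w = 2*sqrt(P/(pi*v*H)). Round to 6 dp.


w = 2*sqrt(292/(pi*1241*21.1)) = 0.119157 mm


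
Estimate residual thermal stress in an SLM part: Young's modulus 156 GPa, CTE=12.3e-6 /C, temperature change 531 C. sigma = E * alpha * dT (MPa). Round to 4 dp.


sigma = 156*1000 * 12.3e-6 * 531 = 1018.8828 MPa


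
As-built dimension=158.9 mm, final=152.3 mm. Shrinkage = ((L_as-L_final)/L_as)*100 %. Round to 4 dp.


Shrinkage = ((158.9-152.3)/158.9)*100 = 4.1536 %


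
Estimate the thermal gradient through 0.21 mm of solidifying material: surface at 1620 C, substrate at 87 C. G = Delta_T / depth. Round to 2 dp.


G = (1620-87)/0.21 = 7300.0 C/mm


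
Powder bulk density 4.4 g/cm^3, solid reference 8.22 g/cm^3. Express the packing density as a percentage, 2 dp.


Packing = (4.4/8.22)*100 = 53.53 %


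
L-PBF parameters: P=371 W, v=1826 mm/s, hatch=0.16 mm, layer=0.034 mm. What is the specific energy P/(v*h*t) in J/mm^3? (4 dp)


Build rate = 1826 * 0.16 * 0.034 = 9.93344 mm^3/s
SE = 371 / 9.93344 = 37.3486 J/mm^3


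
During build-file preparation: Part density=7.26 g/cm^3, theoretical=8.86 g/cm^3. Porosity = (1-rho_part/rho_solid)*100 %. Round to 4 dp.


Porosity = (1-7.26/8.86)*100 = 18.0587 %


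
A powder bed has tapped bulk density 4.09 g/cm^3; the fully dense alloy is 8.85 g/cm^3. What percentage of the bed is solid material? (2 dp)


Packing = (4.09/8.85)*100 = 46.21 %


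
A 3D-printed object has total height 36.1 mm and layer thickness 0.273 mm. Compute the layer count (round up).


Layers = ceil(36.1/0.273) = 133


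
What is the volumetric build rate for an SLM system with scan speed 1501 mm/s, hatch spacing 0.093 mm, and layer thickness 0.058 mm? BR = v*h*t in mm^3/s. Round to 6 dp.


Rate = 1501 * 0.093 * 0.058 = 8.096394 mm^3/s


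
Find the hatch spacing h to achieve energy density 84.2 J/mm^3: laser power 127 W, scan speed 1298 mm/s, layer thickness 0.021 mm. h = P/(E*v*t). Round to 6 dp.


h = 127 / (84.2*1298*0.021) = 0.055335 mm


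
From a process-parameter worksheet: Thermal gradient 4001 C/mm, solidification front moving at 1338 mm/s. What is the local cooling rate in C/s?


CR = 4001 * 1338 = 5353338 C/s


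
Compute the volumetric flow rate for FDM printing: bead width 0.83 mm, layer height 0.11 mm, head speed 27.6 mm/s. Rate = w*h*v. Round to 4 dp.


Rate = 0.83 * 0.11 * 27.6 = 2.5199 mm^3/s


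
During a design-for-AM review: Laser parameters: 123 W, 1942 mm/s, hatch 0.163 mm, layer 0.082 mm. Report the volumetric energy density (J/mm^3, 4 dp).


E = 123 / (1942*0.163*0.082) = 4.7386 J/mm^3


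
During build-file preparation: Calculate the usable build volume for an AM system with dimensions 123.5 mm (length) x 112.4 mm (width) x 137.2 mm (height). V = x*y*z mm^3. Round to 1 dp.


V = 123.5 * 112.4 * 137.2 = 1904528.1 mm^3


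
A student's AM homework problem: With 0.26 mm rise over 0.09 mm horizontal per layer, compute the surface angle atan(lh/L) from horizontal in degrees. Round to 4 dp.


angle = atan(0.26/0.09) = 70.9065 degrees


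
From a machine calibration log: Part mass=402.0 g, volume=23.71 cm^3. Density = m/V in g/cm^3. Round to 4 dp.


rho = 402.0 / 23.71 = 16.9549 g/cm^3


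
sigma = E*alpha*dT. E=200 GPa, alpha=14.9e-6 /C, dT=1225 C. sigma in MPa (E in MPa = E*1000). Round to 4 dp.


sigma = 200*1000 * 14.9e-6 * 1225 = 3650.5 MPa


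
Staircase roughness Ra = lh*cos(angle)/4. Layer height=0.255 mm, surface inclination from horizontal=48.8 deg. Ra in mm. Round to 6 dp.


Ra = 0.255 * cos(48.8) / 4 = 0.041991 mm


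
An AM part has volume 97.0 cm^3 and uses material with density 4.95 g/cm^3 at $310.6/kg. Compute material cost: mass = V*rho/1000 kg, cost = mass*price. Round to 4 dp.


Mass = 97.0*4.95/1000 = 0.48015 kg
Cost = 0.48015 * 310.6 = 149.1346 $


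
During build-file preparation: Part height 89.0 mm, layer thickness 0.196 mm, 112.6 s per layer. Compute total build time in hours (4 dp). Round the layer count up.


Layers = ceil(89.0/0.196) = 455
t = 455 * 112.6 / 3600 = 14.2314 hrs


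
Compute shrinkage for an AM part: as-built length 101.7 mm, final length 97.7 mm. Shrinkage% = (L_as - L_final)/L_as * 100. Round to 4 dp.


Shrinkage = ((101.7-97.7)/101.7)*100 = 3.9331 %


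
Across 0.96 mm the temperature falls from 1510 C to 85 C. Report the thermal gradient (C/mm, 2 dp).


G = (1510-85)/0.96 = 1484.38 C/mm


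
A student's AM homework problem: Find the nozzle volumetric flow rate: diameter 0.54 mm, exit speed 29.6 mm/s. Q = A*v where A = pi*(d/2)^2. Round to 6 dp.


A = pi*(0.54/2)^2 = 0.2290221 mm^2
Q = 0.2290221 * 29.6 = 6.779054 mm^3/s


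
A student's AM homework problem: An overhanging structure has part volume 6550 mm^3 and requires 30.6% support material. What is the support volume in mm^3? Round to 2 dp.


V_support = 6550 * 0.306 = 2004.3 mm^3


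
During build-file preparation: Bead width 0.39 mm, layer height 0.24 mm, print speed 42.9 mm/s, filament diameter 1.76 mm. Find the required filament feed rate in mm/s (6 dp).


Q = 0.39 * 0.24 * 42.9 = 4.01544 mm^3/s
A_fil = pi*(1.76/2)^2 = 2.43284935 mm^2
v_feed = 4.01544 / 2.43284935 = 1.650509 mm/s


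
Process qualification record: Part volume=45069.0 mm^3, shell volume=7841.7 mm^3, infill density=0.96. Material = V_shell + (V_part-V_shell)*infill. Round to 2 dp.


V_infill = (45069.0 - 7841.7) * 0.96 = 35738.21
V_total = 7841.7 + 35738.21 = 43579.91 mm^3


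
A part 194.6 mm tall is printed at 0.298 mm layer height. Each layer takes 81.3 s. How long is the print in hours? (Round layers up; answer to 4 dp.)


Layers = ceil(194.6/0.298) = 654
t = 654 * 81.3 / 3600 = 14.7695 hrs


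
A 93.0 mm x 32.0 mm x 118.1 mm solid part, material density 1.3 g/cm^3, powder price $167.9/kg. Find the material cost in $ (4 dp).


V = 93.0 * 32.0 * 118.1 = 351465.6 mm^3 = 351.4656 cm^3
Mass = 351.4656 * 1.3 / 1000 = 0.45690528 kg
Cost = 0.45690528 * 167.9 = 76.7144 $


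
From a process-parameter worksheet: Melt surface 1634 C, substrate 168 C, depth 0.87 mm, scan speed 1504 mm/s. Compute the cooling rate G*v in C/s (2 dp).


G = (1634-168)/0.87 = 1685.05747126 C/mm
CR = 1685.05747126 * 1504 = 2534326.44 C/s


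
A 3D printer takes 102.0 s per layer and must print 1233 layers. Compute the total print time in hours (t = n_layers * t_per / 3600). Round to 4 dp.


t = 1233 * 102.0 / 3600 = 34.935 hrs


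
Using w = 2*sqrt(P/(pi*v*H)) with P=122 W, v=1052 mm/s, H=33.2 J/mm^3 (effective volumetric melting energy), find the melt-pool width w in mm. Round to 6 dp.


w = 2*sqrt(122/(pi*1052*33.2)) = 0.06669 mm


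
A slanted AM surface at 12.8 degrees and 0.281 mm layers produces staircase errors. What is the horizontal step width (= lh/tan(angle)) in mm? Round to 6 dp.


step = 0.281 / tan(12.8) = 1.236826 mm


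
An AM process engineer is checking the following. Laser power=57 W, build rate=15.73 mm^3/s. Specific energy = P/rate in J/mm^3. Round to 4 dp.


SE = 57 / 15.73 = 3.6236 J/mm^3


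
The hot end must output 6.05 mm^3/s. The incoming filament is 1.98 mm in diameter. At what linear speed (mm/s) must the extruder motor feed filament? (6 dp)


A = pi*(1.98/2)^2 = 3.079075
v = 6.05 / 3.079075 = 1.964876 mm/s


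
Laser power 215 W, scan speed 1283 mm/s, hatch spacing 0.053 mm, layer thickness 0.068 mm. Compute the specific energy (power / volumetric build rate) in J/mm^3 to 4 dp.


Build rate = 1283 * 0.053 * 0.068 = 4.623932 mm^3/s
SE = 215 / 4.623932 = 46.4972 J/mm^3


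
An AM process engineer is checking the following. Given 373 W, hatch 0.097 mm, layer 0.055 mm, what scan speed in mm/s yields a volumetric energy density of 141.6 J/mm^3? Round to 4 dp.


v = 373 / (141.6*0.097*0.055) = 493.7546 mm/s


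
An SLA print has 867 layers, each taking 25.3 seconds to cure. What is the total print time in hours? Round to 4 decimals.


t = 867 * 25.3 / 3600 = 6.0931 hrs


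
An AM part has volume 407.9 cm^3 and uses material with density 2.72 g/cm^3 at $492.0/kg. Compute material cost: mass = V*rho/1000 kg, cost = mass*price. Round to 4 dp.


Mass = 407.9*2.72/1000 = 1.109488 kg
Cost = 1.109488 * 492.0 = 545.8681 $


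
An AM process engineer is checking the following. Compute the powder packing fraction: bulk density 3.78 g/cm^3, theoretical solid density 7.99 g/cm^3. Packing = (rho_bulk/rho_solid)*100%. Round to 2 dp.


Packing = (3.78/7.99)*100 = 47.31 %


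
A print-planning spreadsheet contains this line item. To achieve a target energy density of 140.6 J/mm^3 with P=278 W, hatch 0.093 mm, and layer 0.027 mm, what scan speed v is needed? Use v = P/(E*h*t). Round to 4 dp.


v = 278 / (140.6*0.093*0.027) = 787.4315 mm/s


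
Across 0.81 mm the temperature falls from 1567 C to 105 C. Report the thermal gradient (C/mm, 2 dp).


G = (1567-105)/0.81 = 1804.94 C/mm


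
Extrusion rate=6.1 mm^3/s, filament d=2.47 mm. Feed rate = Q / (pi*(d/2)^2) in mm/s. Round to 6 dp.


A = pi*(2.47/2)^2 = 4.791636
v = 6.1 / 4.791636 = 1.273052 mm/s


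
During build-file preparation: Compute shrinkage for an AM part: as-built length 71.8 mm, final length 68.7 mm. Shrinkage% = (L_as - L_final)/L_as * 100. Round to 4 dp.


Shrinkage = ((71.8-68.7)/71.8)*100 = 4.3175 %


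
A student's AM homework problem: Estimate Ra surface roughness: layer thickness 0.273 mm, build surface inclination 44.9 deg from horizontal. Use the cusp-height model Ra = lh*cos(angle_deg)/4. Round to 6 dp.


Ra = 0.273 * cos(44.9) / 4 = 0.048344 mm


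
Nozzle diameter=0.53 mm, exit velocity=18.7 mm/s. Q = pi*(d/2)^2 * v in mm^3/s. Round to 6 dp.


A = pi*(0.53/2)^2 = 0.22061834 mm^2
Q = 0.22061834 * 18.7 = 4.125563 mm^3/s


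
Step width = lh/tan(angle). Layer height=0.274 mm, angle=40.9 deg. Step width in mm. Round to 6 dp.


step = 0.274 / tan(40.9) = 0.316314 mm


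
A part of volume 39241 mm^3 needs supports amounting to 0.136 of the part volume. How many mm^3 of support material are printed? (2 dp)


V_support = 39241 * 0.136 = 5336.78 mm^3


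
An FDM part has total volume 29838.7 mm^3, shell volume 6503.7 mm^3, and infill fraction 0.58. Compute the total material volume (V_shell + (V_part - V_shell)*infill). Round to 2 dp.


V_infill = (29838.7 - 6503.7) * 0.58 = 13534.3
V_total = 6503.7 + 13534.3 = 20038.0 mm^3


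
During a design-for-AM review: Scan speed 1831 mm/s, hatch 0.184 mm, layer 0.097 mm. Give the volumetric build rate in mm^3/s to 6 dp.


Rate = 1831 * 0.184 * 0.097 = 32.679688 mm^3/s


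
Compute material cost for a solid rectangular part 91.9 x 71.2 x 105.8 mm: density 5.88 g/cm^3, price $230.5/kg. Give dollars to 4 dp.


V = 91.9 * 71.2 * 105.8 = 692279.024 mm^3 = 692.279024 cm^3
Mass = 692.279024 * 5.88 / 1000 = 4.07060066 kg
Cost = 4.07060066 * 230.5 = 938.2735 $


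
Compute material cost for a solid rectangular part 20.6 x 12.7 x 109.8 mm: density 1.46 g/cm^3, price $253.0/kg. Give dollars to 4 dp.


V = 20.6 * 12.7 * 109.8 = 28725.876 mm^3 = 28.725876 cm^3
Mass = 28.725876 * 1.46 / 1000 = 0.04193978 kg
Cost = 0.04193978 * 253.0 = 10.6108 $


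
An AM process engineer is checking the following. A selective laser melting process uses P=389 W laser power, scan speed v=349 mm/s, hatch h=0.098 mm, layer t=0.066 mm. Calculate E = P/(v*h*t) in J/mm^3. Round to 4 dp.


E = 389 / (349*0.098*0.066) = 172.3273 J/mm^3


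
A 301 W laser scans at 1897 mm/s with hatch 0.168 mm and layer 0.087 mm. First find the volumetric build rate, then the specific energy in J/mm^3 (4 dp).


Build rate = 1897 * 0.168 * 0.087 = 27.726552 mm^3/s
SE = 301 / 27.726552 = 10.856 J/mm^3


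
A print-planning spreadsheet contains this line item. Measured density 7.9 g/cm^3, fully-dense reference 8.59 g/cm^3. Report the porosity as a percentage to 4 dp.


Porosity = (1-7.9/8.59)*100 = 8.0326 %


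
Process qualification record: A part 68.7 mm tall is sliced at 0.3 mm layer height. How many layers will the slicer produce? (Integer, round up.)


Layers = ceil(68.7/0.3) = 229


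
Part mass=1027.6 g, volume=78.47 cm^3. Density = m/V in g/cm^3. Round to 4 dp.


rho = 1027.6 / 78.47 = 13.0955 g/cm^3


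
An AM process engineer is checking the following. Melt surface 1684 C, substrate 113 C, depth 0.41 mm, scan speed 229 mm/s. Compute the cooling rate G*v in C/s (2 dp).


G = (1684-113)/0.41 = 3831.70731707 C/mm
CR = 3831.70731707 * 229 = 877460.98 C/s


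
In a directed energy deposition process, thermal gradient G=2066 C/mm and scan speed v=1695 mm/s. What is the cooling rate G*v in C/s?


CR = 2066 * 1695 = 3501870 C/s


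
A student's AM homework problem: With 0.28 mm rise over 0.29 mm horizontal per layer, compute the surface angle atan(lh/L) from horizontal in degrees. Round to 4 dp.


angle = atan(0.28/0.29) = 43.9949 degrees


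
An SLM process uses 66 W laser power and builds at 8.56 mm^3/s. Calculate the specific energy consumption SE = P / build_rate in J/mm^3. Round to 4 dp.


SE = 66 / 8.56 = 7.7103 J/mm^3


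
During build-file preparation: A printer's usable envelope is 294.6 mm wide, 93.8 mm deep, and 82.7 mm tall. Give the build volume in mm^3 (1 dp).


V = 294.6 * 93.8 * 82.7 = 2285288.8 mm^3


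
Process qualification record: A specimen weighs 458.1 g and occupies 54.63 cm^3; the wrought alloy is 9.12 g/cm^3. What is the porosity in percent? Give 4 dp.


rho_part = 458.1 / 54.63 = 8.38550247 g/cm^3
Porosity = (1 - 8.38550247/9.12)*100 = 8.0537 %


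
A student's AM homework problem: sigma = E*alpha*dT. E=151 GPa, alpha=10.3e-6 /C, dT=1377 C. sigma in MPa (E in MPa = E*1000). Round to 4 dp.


sigma = 151*1000 * 10.3e-6 * 1377 = 2141.6481 MPa


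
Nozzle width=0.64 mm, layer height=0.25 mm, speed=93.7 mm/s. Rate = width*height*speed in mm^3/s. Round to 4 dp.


Rate = 0.64 * 0.25 * 93.7 = 14.992 mm^3/s


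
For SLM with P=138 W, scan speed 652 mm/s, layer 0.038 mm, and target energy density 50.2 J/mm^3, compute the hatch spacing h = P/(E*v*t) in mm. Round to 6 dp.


h = 138 / (50.2*652*0.038) = 0.110954 mm


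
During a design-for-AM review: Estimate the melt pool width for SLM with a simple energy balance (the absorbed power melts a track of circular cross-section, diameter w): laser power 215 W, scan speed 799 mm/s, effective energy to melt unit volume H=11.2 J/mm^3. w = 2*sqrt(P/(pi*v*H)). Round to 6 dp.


w = 2*sqrt(215/(pi*799*11.2)) = 0.174901 mm


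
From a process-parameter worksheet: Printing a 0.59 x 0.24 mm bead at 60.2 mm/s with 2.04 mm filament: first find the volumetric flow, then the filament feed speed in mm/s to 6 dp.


Q = 0.59 * 0.24 * 60.2 = 8.52432 mm^3/s
A_fil = pi*(2.04/2)^2 = 3.268513 mm^2
v_feed = 8.52432 / 3.268513 = 2.608012 mm/s


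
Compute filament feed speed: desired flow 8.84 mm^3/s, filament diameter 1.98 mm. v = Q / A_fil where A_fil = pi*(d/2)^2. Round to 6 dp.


A = pi*(1.98/2)^2 = 3.079075
v = 8.84 / 3.079075 = 2.870992 mm/s


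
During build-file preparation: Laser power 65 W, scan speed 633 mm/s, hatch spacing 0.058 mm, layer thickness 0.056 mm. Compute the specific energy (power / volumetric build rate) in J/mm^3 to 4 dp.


Build rate = 633 * 0.058 * 0.056 = 2.055984 mm^3/s
SE = 65 / 2.055984 = 31.615 J/mm^3


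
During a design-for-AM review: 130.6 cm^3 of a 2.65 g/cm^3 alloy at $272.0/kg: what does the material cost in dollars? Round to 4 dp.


Mass = 130.6*2.65/1000 = 0.34609 kg
Cost = 0.34609 * 272.0 = 94.1365 $


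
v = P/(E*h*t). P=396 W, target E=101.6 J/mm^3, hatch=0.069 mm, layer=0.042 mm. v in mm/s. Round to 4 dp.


v = 396 / (101.6*0.069*0.042) = 1344.9406 mm/s


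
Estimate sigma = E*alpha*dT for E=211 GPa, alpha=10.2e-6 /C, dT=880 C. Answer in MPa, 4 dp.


sigma = 211*1000 * 10.2e-6 * 880 = 1893.936 MPa


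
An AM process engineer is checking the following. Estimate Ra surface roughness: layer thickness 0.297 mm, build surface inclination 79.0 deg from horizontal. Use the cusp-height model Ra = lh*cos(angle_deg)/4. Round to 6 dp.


Ra = 0.297 * cos(79.0) / 4 = 0.014168 mm


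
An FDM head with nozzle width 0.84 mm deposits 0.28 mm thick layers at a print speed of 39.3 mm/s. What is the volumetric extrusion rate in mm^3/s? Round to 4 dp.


Rate = 0.84 * 0.28 * 39.3 = 9.2434 mm^3/s


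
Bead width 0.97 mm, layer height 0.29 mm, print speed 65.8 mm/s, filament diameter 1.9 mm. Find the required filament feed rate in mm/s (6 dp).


Q = 0.97 * 0.29 * 65.8 = 18.50954 mm^3/s
A_fil = pi*(1.9/2)^2 = 2.83528737 mm^2
v_feed = 18.50954 / 2.83528737 = 6.528277 mm/s


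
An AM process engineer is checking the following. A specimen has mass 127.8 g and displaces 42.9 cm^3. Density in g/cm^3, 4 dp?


rho = 127.8 / 42.9 = 2.979 g/cm^3


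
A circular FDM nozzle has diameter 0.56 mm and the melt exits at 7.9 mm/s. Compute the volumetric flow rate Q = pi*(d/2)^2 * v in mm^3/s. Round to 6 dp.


A = pi*(0.56/2)^2 = 0.24630086 mm^2
Q = 0.24630086 * 7.9 = 1.945777 mm^3/s


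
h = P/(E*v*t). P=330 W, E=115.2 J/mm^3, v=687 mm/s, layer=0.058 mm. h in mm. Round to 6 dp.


h = 330 / (115.2*687*0.058) = 0.071891 mm


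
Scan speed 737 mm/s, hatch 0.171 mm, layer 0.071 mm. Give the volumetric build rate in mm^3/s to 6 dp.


Rate = 737 * 0.171 * 0.071 = 8.947917 mm^3/s


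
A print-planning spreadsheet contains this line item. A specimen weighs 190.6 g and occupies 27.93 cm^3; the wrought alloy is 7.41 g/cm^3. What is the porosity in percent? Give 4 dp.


rho_part = 190.6 / 27.93 = 6.82420337 g/cm^3
Porosity = (1 - 6.82420337/7.41)*100 = 7.9055 %


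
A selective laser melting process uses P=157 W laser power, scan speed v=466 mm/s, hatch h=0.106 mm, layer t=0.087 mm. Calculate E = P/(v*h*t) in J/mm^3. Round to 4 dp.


E = 157 / (466*0.106*0.087) = 36.5333 J/mm^3


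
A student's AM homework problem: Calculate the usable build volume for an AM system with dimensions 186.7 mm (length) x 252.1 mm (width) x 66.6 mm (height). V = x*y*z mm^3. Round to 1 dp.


V = 186.7 * 252.1 * 66.6 = 3134666.9 mm^3


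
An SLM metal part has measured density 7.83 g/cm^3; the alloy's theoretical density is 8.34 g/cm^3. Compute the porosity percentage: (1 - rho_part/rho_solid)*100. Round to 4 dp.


Porosity = (1-7.83/8.34)*100 = 6.1151 %


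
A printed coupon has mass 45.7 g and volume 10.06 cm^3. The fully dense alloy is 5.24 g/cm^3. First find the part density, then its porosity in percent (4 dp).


rho_part = 45.7 / 10.06 = 4.54274354 g/cm^3
Porosity = (1 - 4.54274354/5.24)*100 = 13.3064 %


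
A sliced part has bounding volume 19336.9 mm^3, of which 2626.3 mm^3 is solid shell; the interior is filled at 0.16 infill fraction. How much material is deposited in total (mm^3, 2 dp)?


V_infill = (19336.9 - 2626.3) * 0.16 = 2673.7
V_total = 2626.3 + 2673.7 = 5300.0 mm^3


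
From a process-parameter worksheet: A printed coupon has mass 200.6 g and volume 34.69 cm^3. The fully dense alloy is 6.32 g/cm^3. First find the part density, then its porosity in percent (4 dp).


rho_part = 200.6 / 34.69 = 5.7826463 g/cm^3
Porosity = (1 - 5.7826463/6.32)*100 = 8.5024 %


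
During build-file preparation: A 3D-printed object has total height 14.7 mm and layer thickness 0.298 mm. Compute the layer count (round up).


Layers = ceil(14.7/0.298) = 50


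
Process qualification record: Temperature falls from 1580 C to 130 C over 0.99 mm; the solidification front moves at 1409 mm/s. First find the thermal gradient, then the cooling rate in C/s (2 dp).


G = (1580-130)/0.99 = 1464.64646465 C/mm
CR = 1464.64646465 * 1409 = 2063686.87 C/s


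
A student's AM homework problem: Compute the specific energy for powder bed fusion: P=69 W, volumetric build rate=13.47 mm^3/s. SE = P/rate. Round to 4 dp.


SE = 69 / 13.47 = 5.1225 J/mm^3


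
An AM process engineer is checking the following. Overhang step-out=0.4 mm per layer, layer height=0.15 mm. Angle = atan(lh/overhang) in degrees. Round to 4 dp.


angle = atan(0.15/0.4) = 20.556 degrees


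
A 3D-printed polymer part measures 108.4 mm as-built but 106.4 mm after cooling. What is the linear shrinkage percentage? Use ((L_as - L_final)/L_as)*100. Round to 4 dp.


Shrinkage = ((108.4-106.4)/108.4)*100 = 1.845 %


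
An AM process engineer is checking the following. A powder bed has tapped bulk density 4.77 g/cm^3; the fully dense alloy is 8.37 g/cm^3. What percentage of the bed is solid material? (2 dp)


Packing = (4.77/8.37)*100 = 56.99 %


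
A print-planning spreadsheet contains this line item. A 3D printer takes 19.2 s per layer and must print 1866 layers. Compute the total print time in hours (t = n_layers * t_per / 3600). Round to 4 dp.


t = 1866 * 19.2 / 3600 = 9.952 hrs


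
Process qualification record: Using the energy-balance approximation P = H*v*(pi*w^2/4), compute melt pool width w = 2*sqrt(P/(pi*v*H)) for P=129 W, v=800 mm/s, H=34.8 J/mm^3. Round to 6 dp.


w = 2*sqrt(129/(pi*800*34.8)) = 0.07681 mm


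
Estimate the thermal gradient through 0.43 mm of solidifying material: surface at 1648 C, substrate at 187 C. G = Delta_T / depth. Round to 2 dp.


G = (1648-187)/0.43 = 3397.67 C/mm


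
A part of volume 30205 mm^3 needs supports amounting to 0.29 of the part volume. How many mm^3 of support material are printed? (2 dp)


V_support = 30205 * 0.29 = 8759.45 mm^3


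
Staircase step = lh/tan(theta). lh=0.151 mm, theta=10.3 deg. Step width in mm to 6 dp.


step = 0.151 / tan(10.3) = 0.830899 mm


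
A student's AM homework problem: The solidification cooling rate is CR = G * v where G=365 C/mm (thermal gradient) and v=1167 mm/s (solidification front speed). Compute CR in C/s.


CR = 365 * 1167 = 425955 C/s


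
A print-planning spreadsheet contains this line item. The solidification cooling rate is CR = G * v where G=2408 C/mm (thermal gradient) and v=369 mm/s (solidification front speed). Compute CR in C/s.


CR = 2408 * 369 = 888552 C/s


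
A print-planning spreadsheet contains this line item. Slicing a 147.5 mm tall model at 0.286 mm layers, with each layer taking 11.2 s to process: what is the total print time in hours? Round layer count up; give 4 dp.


Layers = ceil(147.5/0.286) = 516
t = 516 * 11.2 / 3600 = 1.6053 hrs


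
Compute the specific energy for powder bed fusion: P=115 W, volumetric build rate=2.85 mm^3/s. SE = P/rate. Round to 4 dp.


SE = 115 / 2.85 = 40.3509 J/mm^3


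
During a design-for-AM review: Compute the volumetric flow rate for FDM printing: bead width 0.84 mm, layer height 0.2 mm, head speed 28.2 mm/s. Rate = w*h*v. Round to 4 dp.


Rate = 0.84 * 0.2 * 28.2 = 4.7376 mm^3/s


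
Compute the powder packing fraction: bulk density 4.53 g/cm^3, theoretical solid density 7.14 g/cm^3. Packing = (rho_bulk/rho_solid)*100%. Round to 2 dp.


Packing = (4.53/7.14)*100 = 63.45 %


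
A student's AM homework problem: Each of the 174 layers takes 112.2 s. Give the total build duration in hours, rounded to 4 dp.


t = 174 * 112.2 / 3600 = 5.423 hrs


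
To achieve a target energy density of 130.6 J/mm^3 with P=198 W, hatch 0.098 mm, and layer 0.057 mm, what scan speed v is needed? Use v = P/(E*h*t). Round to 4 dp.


v = 198 / (130.6*0.098*0.057) = 271.407 mm/s


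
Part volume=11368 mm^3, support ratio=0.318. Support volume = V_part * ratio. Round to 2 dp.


V_support = 11368 * 0.318 = 3615.02 mm^3


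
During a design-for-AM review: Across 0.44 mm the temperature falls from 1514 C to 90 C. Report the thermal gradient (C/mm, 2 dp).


G = (1514-90)/0.44 = 3236.36 C/mm


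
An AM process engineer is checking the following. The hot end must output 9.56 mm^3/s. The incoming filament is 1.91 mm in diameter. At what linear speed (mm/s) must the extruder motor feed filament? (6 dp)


A = pi*(1.91/2)^2 = 2.865211
v = 9.56 / 2.865211 = 3.336578 mm/s


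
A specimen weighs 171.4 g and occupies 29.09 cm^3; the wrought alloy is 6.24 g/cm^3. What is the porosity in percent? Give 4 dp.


rho_part = 171.4 / 29.09 = 5.89205913 g/cm^3
Porosity = (1 - 5.89205913/6.24)*100 = 5.576 %


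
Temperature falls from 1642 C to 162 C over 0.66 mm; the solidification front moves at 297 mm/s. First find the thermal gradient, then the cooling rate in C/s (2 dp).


G = (1642-162)/0.66 = 2242.42424242 C/mm
CR = 2242.42424242 * 297 = 666000.0 C/s


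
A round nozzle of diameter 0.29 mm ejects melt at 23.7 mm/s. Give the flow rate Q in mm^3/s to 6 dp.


A = pi*(0.29/2)^2 = 0.06605199 mm^2
Q = 0.06605199 * 23.7 = 1.565432 mm^3/s


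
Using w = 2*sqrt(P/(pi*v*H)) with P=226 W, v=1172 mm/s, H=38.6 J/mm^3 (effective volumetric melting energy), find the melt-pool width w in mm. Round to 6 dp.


w = 2*sqrt(226/(pi*1172*38.6)) = 0.079754 mm


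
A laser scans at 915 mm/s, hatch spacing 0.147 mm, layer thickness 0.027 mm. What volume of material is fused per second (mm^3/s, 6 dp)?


Rate = 915 * 0.147 * 0.027 = 3.631635 mm^3/s


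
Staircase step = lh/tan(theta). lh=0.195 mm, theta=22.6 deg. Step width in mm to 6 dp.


step = 0.195 / tan(22.6) = 0.468457 mm


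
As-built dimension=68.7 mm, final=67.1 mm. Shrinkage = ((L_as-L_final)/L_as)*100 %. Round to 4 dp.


Shrinkage = ((68.7-67.1)/68.7)*100 = 2.329 %


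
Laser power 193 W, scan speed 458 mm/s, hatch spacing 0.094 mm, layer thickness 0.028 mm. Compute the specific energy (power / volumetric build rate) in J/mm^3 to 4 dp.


Build rate = 458 * 0.094 * 0.028 = 1.205456 mm^3/s
SE = 193 / 1.205456 = 160.1054 J/mm^3


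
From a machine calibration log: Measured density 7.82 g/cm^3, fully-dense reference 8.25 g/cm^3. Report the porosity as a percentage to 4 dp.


Porosity = (1-7.82/8.25)*100 = 5.2121 %


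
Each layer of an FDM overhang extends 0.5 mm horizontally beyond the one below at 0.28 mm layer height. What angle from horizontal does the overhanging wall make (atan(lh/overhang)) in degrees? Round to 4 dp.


angle = atan(0.28/0.5) = 29.2488 degrees


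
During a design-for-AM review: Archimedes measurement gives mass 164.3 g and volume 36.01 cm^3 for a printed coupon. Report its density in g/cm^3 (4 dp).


rho = 164.3 / 36.01 = 4.5626 g/cm^3


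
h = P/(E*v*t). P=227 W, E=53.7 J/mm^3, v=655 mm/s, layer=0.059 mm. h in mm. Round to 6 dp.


h = 227 / (53.7*655*0.059) = 0.109385 mm


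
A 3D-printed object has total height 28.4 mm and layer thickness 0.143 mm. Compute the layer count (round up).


Layers = ceil(28.4/0.143) = 199


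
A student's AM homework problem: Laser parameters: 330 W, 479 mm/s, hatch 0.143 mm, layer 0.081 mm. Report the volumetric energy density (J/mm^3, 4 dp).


E = 330 / (479*0.143*0.081) = 59.4781 J/mm^3


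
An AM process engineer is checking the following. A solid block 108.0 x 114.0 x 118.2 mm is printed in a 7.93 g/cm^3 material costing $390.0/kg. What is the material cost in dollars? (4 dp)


V = 108.0 * 114.0 * 118.2 = 1455278.4 mm^3 = 1455.2784 cm^3
Mass = 1455.2784 * 7.93 / 1000 = 11.54035771 kg
Cost = 11.54035771 * 390.0 = 4500.7395 $
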